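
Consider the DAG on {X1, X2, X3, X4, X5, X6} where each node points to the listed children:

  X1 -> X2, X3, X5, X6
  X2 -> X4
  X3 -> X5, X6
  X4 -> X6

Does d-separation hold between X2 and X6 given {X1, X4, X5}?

Enumerating the 4 paths from X2 to X6 and testing each for blocking by {X1, X4, X5}:
Path 1: X2 → X4 → X6
  X4 is a chain here and X4 is conditioned on, so the path is blocked at X4.
Path 2: X2 ← X1 → X5 ← X3 → X6
  X1 is a fork here and X1 is conditioned on, so the path is blocked at X1.
Path 3: X2 ← X1 → X6
  X1 is a fork here and X1 is conditioned on, so the path is blocked at X1.
Path 4: X2 ← X1 → X3 → X6
  X1 is a fork here and X1 is conditioned on, so the path is blocked at X1.
Every path is blocked, so X2 and X6 are d-separated given {X1, X4, X5}.

Yes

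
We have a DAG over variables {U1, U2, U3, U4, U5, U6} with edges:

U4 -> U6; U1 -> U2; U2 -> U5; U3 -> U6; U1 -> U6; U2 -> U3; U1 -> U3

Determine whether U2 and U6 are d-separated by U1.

We examine all 4 paths between U2 and U6:
  1. U2 → U3 ← U1 → U6 — U3:collider[blocks]; U1:fork[blocks] ⇒ blocked
  2. U2 → U3 → U6 — U3:chain[open] ⇒ active
  3. U2 ← U1 → U3 → U6 — U1:fork[blocks]; U3:chain[open] ⇒ blocked
  4. U2 ← U1 → U6 — U1:fork[blocks] ⇒ blocked
Since the path U2 → U3 → U6 is active, U2 and U6 are not d-separated given {U1}.

No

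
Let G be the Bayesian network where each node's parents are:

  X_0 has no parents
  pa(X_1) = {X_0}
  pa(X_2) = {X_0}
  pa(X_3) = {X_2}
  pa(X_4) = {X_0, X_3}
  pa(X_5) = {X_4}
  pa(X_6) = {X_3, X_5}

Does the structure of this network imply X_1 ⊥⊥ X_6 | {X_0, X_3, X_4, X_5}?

Yes

4 paths connect X_1 and X_6; each must be blocked for d-separation to hold:
Path 1: X_1 ← X_0 → X_4 ← X_3 → X_6
  X_0 is a fork here and X_0 is conditioned on, so the path is blocked at X_0.
Path 2: X_1 ← X_0 → X_4 → X_5 → X_6
  X_0 is a fork here and X_0 is conditioned on, so the path is blocked at X_0.
Path 3: X_1 ← X_0 → X_2 → X_3 → X_4 → X_5 → X_6
  X_0 is a fork here and X_0 is conditioned on, so the path is blocked at X_0.
Path 4: X_1 ← X_0 → X_2 → X_3 → X_6
  X_0 is a fork here and X_0 is conditioned on, so the path is blocked at X_0.
All paths are blocked; X_1 ⊥ X_6 | {X_0, X_3, X_4, X_5} holds.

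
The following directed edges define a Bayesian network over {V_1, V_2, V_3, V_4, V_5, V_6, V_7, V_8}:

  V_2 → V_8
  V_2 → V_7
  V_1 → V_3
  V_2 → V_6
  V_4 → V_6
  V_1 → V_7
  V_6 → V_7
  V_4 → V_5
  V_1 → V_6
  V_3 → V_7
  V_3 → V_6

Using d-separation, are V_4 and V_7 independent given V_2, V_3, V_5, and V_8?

No — V_4 and V_7 are not d-separated given {V_2, V_3, V_5, V_8}.

We examine all 6 paths between V_4 and V_7:
Path 1: V_4 → V_6 ← V_3 → V_7
  V_6 is a collider here and neither V_6 nor any of its descendants is conditioned on, so the collider stays closed — the path is blocked at V_6.
Path 2: V_4 → V_6 ← V_3 ← V_1 → V_7
  V_6 is a collider here and neither V_6 nor any of its descendants is conditioned on, so the collider stays closed — the path is blocked at V_6.
Path 3: V_4 → V_6 → V_7
  V_6 is a chain and V_6 is not conditioned on — no node blocks this path, so it is active.
Path 4: V_4 → V_6 ← V_1 → V_3 → V_7
  V_6 is a collider here and neither V_6 nor any of its descendants is conditioned on, so the collider stays closed — the path is blocked at V_6.
Path 5: V_4 → V_6 ← V_1 → V_7
  V_6 is a collider here and neither V_6 nor any of its descendants is conditioned on, so the collider stays closed — the path is blocked at V_6.
Path 6: V_4 → V_6 ← V_2 → V_7
  V_6 is a collider here and neither V_6 nor any of its descendants is conditioned on, so the collider stays closed — the path is blocked at V_6.
Because an active path exists, V_4 and V_7 are not d-separated.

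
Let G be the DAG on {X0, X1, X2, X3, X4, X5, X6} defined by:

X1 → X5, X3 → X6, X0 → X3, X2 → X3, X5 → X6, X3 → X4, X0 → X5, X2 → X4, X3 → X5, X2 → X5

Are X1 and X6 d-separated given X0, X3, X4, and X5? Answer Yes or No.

Enumerating the 5 paths from X1 to X6 and testing each for blocking by {X0, X3, X4, X5}:
Path 1: X1 → X5 ← X3 → X6
  X3 is a fork here and X3 is conditioned on, so the path is blocked at X3.
Path 2: X1 → X5 → X6
  X5 is a chain here and X5 is conditioned on, so the path is blocked at X5.
Path 3: X1 → X5 ← X2 → X3 → X6
  X3 is a chain here and X3 is conditioned on, so the path is blocked at X3.
Path 4: X1 → X5 ← X2 → X4 ← X3 → X6
  X3 is a fork here and X3 is conditioned on, so the path is blocked at X3.
Path 5: X1 → X5 ← X0 → X3 → X6
  X0 is a fork here and X0 is conditioned on, so the path is blocked at X0.
Every path is blocked, so X1 and X6 are d-separated given {X0, X3, X4, X5}.

Yes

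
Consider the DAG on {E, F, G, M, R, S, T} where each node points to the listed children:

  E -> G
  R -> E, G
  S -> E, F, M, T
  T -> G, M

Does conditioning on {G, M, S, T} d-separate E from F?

There are 5 undirected paths between E and F; checking each against the conditioning set {G, M, S, T}:
  1. E → G ← T ← S → F — G:collider[open]; T:chain[blocks]; S:fork[blocks] ⇒ blocked
  2. E → G ← T → M ← S → F — G:collider[open]; T:fork[blocks]; M:collider[open]; S:fork[blocks] ⇒ blocked
  3. E ← S → F — S:fork[blocks] ⇒ blocked
  4. E ← R → G ← T ← S → F — R:fork[open]; G:collider[open]; T:chain[blocks]; S:fork[blocks] ⇒ blocked
  5. E ← R → G ← T → M ← S → F — R:fork[open]; G:collider[open]; T:fork[blocks]; M:collider[open]; S:fork[blocks] ⇒ blocked
All paths are blocked; E ⊥ F | {G, M, S, T} holds.

Yes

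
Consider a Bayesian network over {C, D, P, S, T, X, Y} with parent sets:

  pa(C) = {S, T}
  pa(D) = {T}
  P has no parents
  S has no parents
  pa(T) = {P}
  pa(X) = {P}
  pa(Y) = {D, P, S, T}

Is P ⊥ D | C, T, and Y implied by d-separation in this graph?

No

Enumerating the 6 paths from P to D and testing each for blocking by {C, T, Y}:
Path 1: P → Y ← D
  Y is a collider and Y is conditioned on, which opens it — no node blocks this path, so it is active.
Path 2: P → Y ← S → C ← T → D
  T is a fork here and T is conditioned on, so the path is blocked at T.
Path 3: P → Y ← T → D
  T is a fork here and T is conditioned on, so the path is blocked at T.
Path 4: P → T → D
  T is a chain here and T is conditioned on, so the path is blocked at T.
Path 5: P → T → Y ← D
  T is a chain here and T is conditioned on, so the path is blocked at T.
Path 6: P → T → C ← S → Y ← D
  T is a chain here and T is conditioned on, so the path is blocked at T.
Since the path P → Y ← D is active, P and D are not d-separated given {C, T, Y}.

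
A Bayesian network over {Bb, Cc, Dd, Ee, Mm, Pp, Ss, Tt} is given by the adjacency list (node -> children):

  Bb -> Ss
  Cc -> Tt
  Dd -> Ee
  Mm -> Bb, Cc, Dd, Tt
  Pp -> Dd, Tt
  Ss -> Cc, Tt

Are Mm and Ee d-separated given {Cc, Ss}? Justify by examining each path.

There are 6 undirected paths between Mm and Ee; checking each against the conditioning set {Cc, Ss}:
  1. Mm → Bb → Ss → Cc → Tt ← Pp → Dd → Ee — Bb:chain[open]; Ss:chain[blocks]; Cc:chain[blocks]; Tt:collider[blocks]; Pp:fork[open]; Dd:chain[open] ⇒ blocked
  2. Mm → Bb → Ss → Tt ← Pp → Dd → Ee — Bb:chain[open]; Ss:chain[blocks]; Tt:collider[blocks]; Pp:fork[open]; Dd:chain[open] ⇒ blocked
  3. Mm → Cc ← Ss → Tt ← Pp → Dd → Ee — Cc:collider[open]; Ss:fork[blocks]; Tt:collider[blocks]; Pp:fork[open]; Dd:chain[open] ⇒ blocked
  4. Mm → Cc → Tt ← Pp → Dd → Ee — Cc:chain[blocks]; Tt:collider[blocks]; Pp:fork[open]; Dd:chain[open] ⇒ blocked
  5. Mm → Tt ← Pp → Dd → Ee — Tt:collider[blocks]; Pp:fork[open]; Dd:chain[open] ⇒ blocked
  6. Mm → Dd → Ee — Dd:chain[open] ⇒ active
Since the path Mm → Dd → Ee is active, Mm and Ee are not d-separated given {Cc, Ss}.

No — Mm and Ee are not d-separated given {Cc, Ss}.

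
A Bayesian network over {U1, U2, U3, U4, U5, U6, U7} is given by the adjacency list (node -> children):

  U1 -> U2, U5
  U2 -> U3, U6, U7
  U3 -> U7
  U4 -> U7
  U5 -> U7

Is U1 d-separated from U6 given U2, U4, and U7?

Yes

Enumerating the 3 paths from U1 to U6 and testing each for blocking by {U2, U4, U7}:
Path 1: U1 → U2 → U6
  U2 is a chain here and U2 is conditioned on, so the path is blocked at U2.
Path 2: U1 → U5 → U7 ← U2 → U6
  U2 is a fork here and U2 is conditioned on, so the path is blocked at U2.
Path 3: U1 → U5 → U7 ← U3 ← U2 → U6
  U2 is a fork here and U2 is conditioned on, so the path is blocked at U2.
Every path is blocked, so U1 and U6 are d-separated given {U2, U4, U7}.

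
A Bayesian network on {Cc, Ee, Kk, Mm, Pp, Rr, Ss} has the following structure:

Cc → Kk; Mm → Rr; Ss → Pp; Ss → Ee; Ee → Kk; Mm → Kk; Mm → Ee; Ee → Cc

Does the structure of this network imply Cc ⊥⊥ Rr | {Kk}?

No — Cc and Rr are not d-separated given {Kk}.

We examine all 4 paths between Cc and Rr:
  1. Cc ← Ee ← Mm → Rr — Ee:chain[open]; Mm:fork[open] ⇒ active
  2. Cc ← Ee → Kk ← Mm → Rr — Ee:fork[open]; Kk:collider[open]; Mm:fork[open] ⇒ active
  3. Cc → Kk ← Mm → Rr — Kk:collider[open]; Mm:fork[open] ⇒ active
  4. Cc → Kk ← Ee ← Mm → Rr — Kk:collider[open]; Ee:chain[open]; Mm:fork[open] ⇒ active
At least one path is unblocked, so d-separation fails.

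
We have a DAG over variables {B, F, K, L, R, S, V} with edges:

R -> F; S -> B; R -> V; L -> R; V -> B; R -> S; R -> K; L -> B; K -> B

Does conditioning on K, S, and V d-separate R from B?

We examine all 4 paths between R and B:
  1. R → S → B — S:chain[blocks] ⇒ blocked
  2. R → K → B — K:chain[blocks] ⇒ blocked
  3. R → V → B — V:chain[blocks] ⇒ blocked
  4. R ← L → B — L:fork[open] ⇒ active
Since the path R ← L → B is active, R and B are not d-separated given {K, S, V}.

No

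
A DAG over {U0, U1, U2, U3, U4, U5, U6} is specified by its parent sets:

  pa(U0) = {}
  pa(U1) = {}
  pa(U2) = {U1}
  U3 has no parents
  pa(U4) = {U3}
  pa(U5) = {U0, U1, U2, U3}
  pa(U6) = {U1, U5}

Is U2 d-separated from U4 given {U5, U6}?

No

3 paths connect U2 and U4; each must be blocked for d-separation to hold:
  1. U2 → U5 ← U3 → U4 — U5:collider[open]; U3:fork[open] ⇒ active
  2. U2 ← U1 → U5 ← U3 → U4 — U1:fork[open]; U5:collider[open]; U3:fork[open] ⇒ active
  3. U2 ← U1 → U6 ← U5 ← U3 → U4 — U1:fork[open]; U6:collider[open]; U5:chain[blocks]; U3:fork[open] ⇒ blocked
Because an active path exists, U2 and U4 are not d-separated.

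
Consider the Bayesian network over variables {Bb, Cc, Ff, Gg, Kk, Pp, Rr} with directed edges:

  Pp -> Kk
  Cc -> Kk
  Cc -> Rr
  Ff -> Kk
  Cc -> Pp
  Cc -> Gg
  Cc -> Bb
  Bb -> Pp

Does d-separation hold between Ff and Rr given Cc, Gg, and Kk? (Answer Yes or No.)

Enumerating the 3 paths from Ff to Rr and testing each for blocking by {Cc, Gg, Kk}:
  1. Ff → Kk ← Cc → Rr — Kk:collider[open]; Cc:fork[blocks] ⇒ blocked
  2. Ff → Kk ← Pp ← Cc → Rr — Kk:collider[open]; Pp:chain[open]; Cc:fork[blocks] ⇒ blocked
  3. Ff → Kk ← Pp ← Bb ← Cc → Rr — Kk:collider[open]; Pp:chain[open]; Bb:chain[open]; Cc:fork[blocks] ⇒ blocked
Since every path is blocked, d-separation holds.

Yes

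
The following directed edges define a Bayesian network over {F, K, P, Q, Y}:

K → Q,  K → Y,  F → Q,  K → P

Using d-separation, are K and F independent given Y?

Yes

Only one path connects K and F:
Path 1: K → Q ← F
  Q is a collider here and neither Q nor any of its descendants is conditioned on, so the collider stays closed — the path is blocked at Q.
All paths are blocked; K ⊥ F | {Y} holds.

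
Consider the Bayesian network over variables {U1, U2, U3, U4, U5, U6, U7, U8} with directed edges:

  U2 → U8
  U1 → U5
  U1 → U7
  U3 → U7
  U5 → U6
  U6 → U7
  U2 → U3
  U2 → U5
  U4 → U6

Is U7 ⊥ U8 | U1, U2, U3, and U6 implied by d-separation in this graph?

Enumerating the 3 paths from U7 to U8 and testing each for blocking by {U1, U2, U3, U6}:
Path 1: U7 ← U6 ← U5 ← U2 → U8
  U6 is a chain here and U6 is conditioned on, so the path is blocked at U6.
Path 2: U7 ← U1 → U5 ← U2 → U8
  U1 is a fork here and U1 is conditioned on, so the path is blocked at U1.
Path 3: U7 ← U3 ← U2 → U8
  U3 is a chain here and U3 is conditioned on, so the path is blocked at U3.
Every path is blocked, so U7 and U8 are d-separated given {U1, U2, U3, U6}.

Yes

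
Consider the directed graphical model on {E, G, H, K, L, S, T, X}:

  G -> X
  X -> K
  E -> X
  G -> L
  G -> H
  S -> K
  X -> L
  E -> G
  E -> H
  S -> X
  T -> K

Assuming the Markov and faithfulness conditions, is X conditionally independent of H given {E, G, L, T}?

Yes

Enumerating the 6 paths from X to H and testing each for blocking by {E, G, L, T}:
  1. X → L ← G → H — L:collider[open]; G:fork[blocks] ⇒ blocked
  2. X → L ← G ← E → H — L:collider[open]; G:chain[blocks]; E:fork[blocks] ⇒ blocked
  3. X ← E → H — E:fork[blocks] ⇒ blocked
  4. X ← E → G → H — E:fork[blocks]; G:chain[blocks] ⇒ blocked
  5. X ← G → H — G:fork[blocks] ⇒ blocked
  6. X ← G ← E → H — G:chain[blocks]; E:fork[blocks] ⇒ blocked
Since every path is blocked, d-separation holds.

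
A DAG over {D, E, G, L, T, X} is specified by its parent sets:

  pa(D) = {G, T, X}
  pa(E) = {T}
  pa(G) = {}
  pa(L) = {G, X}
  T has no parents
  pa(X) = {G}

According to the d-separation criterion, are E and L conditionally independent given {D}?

No

Enumerating the 4 paths from E to L and testing each for blocking by {D}:
Path 1: E ← T → D ← G → L
  T is a fork and T is not conditioned on; D is a collider and D is conditioned on, which opens it; G is a fork and G is not conditioned on — no node blocks this path, so it is active.
Path 2: E ← T → D ← G → X → L
  T is a fork and T is not conditioned on; D is a collider and D is conditioned on, which opens it; G is a fork and G is not conditioned on; X is a chain and X is not conditioned on — no node blocks this path, so it is active.
Path 3: E ← T → D ← X → L
  T is a fork and T is not conditioned on; D is a collider and D is conditioned on, which opens it; X is a fork and X is not conditioned on — no node blocks this path, so it is active.
Path 4: E ← T → D ← X ← G → L
  T is a fork and T is not conditioned on; D is a collider and D is conditioned on, which opens it; X is a chain and X is not conditioned on; G is a fork and G is not conditioned on — no node blocks this path, so it is active.
At least one path is unblocked, so d-separation fails.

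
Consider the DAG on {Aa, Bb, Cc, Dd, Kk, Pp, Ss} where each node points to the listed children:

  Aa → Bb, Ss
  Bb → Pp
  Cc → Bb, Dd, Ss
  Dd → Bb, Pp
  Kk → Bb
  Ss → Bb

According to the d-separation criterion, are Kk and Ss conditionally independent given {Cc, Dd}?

We examine all 5 paths between Kk and Ss:
Path 1: Kk → Bb ← Cc → Ss
  Bb is a collider here and neither Bb nor any of its descendants is conditioned on, so the collider stays closed — the path is blocked at Bb.
Path 2: Kk → Bb ← Ss
  Bb is a collider here and neither Bb nor any of its descendants is conditioned on, so the collider stays closed — the path is blocked at Bb.
Path 3: Kk → Bb → Pp ← Dd ← Cc → Ss
  Pp is a collider here and neither Pp nor any of its descendants is conditioned on, so the collider stays closed — the path is blocked at Pp.
Path 4: Kk → Bb ← Aa → Ss
  Bb is a collider here and neither Bb nor any of its descendants is conditioned on, so the collider stays closed — the path is blocked at Bb.
Path 5: Kk → Bb ← Dd ← Cc → Ss
  Bb is a collider here and neither Bb nor any of its descendants is conditioned on, so the collider stays closed — the path is blocked at Bb.
Since every path is blocked, d-separation holds.

Yes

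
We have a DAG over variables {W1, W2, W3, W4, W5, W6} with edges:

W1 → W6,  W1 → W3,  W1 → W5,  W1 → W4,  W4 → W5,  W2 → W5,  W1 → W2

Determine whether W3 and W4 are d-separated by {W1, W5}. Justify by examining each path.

We examine all 3 paths between W3 and W4:
  1. W3 ← W1 → W4 — W1:fork[blocks] ⇒ blocked
  2. W3 ← W1 → W5 ← W4 — W1:fork[blocks]; W5:collider[open] ⇒ blocked
  3. W3 ← W1 → W2 → W5 ← W4 — W1:fork[blocks]; W2:chain[open]; W5:collider[open] ⇒ blocked
Since every path is blocked, d-separation holds.

Yes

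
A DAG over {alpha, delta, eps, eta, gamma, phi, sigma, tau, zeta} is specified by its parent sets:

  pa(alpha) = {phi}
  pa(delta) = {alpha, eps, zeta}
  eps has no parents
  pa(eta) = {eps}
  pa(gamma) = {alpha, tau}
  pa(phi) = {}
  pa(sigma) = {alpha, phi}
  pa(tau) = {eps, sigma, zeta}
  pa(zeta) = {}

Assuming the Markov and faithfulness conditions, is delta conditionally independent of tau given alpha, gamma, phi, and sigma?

5 paths connect delta and tau; each must be blocked for d-separation to hold:
  1. delta ← alpha ← phi → sigma → tau — alpha:chain[blocks]; phi:fork[blocks]; sigma:chain[blocks] ⇒ blocked
  2. delta ← alpha → sigma → tau — alpha:fork[blocks]; sigma:chain[blocks] ⇒ blocked
  3. delta ← alpha → gamma ← tau — alpha:fork[blocks]; gamma:collider[open] ⇒ blocked
  4. delta ← eps → tau — eps:fork[open] ⇒ active
  5. delta ← zeta → tau — zeta:fork[open] ⇒ active
At least one path is unblocked, so d-separation fails.

No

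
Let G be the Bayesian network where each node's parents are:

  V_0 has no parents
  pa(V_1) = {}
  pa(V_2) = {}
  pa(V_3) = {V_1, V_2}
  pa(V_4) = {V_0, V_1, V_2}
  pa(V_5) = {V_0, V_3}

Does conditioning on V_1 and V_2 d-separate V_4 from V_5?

There are 3 undirected paths between V_4 and V_5; checking each against the conditioning set {V_1, V_2}:
Path 1: V_4 ← V_2 → V_3 → V_5
  V_2 is a fork here and V_2 is conditioned on, so the path is blocked at V_2.
Path 2: V_4 ← V_1 → V_3 → V_5
  V_1 is a fork here and V_1 is conditioned on, so the path is blocked at V_1.
Path 3: V_4 ← V_0 → V_5
  V_0 is a fork and V_0 is not conditioned on — no node blocks this path, so it is active.
Since the path V_4 ← V_0 → V_5 is active, V_4 and V_5 are not d-separated given {V_1, V_2}.

No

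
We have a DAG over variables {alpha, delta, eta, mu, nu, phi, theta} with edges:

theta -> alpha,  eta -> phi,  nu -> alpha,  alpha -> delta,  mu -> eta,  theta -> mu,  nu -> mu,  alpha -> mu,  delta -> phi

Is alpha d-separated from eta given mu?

4 paths connect alpha and eta; each must be blocked for d-separation to hold:
  1. alpha ← theta → mu → eta — theta:fork[open]; mu:chain[blocks] ⇒ blocked
  2. alpha → mu → eta — mu:chain[blocks] ⇒ blocked
  3. alpha ← nu → mu → eta — nu:fork[open]; mu:chain[blocks] ⇒ blocked
  4. alpha → delta → phi ← eta — delta:chain[open]; phi:collider[blocks] ⇒ blocked
All paths are blocked; alpha ⊥ eta | {mu} holds.

Yes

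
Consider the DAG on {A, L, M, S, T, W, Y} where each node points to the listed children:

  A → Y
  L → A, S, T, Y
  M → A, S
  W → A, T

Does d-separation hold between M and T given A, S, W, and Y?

No

We examine all 6 paths between M and T:
Path 1: M → A ← W → T
  W is a fork here and W is conditioned on, so the path is blocked at W.
Path 2: M → A → Y ← L → T
  A is a chain here and A is conditioned on, so the path is blocked at A.
Path 3: M → A ← L → T
  A is a collider and A is conditioned on, which opens it; L is a fork and L is not conditioned on — no node blocks this path, so it is active.
Path 4: M → S ← L → A ← W → T
  W is a fork here and W is conditioned on, so the path is blocked at W.
Path 5: M → S ← L → T
  S is a collider and S is conditioned on, which opens it; L is a fork and L is not conditioned on — no node blocks this path, so it is active.
Path 6: M → S ← L → Y ← A ← W → T
  A is a chain here and A is conditioned on, so the path is blocked at A.
At least one path is unblocked, so d-separation fails.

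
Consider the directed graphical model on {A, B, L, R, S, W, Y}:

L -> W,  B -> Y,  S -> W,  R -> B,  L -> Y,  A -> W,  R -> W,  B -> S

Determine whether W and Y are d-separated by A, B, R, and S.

No

3 paths connect W and Y; each must be blocked for d-separation to hold:
Path 1: W ← S ← B → Y
  S is a chain here and S is conditioned on, so the path is blocked at S.
Path 2: W ← R → B → Y
  R is a fork here and R is conditioned on, so the path is blocked at R.
Path 3: W ← L → Y
  L is a fork and L is not conditioned on — no node blocks this path, so it is active.
At least one path is unblocked, so d-separation fails.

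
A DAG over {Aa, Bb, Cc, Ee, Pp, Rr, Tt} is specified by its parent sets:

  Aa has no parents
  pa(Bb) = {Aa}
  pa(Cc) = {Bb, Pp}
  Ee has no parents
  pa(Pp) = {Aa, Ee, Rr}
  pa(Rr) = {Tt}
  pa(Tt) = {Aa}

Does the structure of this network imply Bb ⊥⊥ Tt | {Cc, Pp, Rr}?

No

We examine all 4 paths between Bb and Tt:
  1. Bb ← Aa → Pp ← Rr ← Tt — Aa:fork[open]; Pp:collider[open]; Rr:chain[blocks] ⇒ blocked
  2. Bb ← Aa → Tt — Aa:fork[open] ⇒ active
  3. Bb → Cc ← Pp ← Aa → Tt — Cc:collider[open]; Pp:chain[blocks]; Aa:fork[open] ⇒ blocked
  4. Bb → Cc ← Pp ← Rr ← Tt — Cc:collider[open]; Pp:chain[blocks]; Rr:chain[blocks] ⇒ blocked
Since the path Bb ← Aa → Tt is active, Bb and Tt are not d-separated given {Cc, Pp, Rr}.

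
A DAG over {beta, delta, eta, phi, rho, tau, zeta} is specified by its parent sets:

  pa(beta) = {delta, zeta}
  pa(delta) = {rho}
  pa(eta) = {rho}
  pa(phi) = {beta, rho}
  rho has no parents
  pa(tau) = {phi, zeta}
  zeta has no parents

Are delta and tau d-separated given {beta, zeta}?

There are 4 undirected paths between delta and tau; checking each against the conditioning set {beta, zeta}:
Path 1: delta ← rho → phi → tau
  rho is a fork and rho is not conditioned on; phi is a chain and phi is not conditioned on — no node blocks this path, so it is active.
Path 2: delta ← rho → phi ← beta ← zeta → tau
  phi is a collider here and neither phi nor any of its descendants is conditioned on, so the collider stays closed — the path is blocked at phi.
Path 3: delta → beta ← zeta → tau
  zeta is a fork here and zeta is conditioned on, so the path is blocked at zeta.
Path 4: delta → beta → phi → tau
  beta is a chain here and beta is conditioned on, so the path is blocked at beta.
Since the path delta ← rho → phi → tau is active, delta and tau are not d-separated given {beta, zeta}.

No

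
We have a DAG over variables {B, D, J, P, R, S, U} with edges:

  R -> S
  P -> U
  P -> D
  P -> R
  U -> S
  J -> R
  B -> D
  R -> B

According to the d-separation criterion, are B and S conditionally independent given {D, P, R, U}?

Yes

4 paths connect B and S; each must be blocked for d-separation to hold:
Path 1: B ← R → S
  R is a fork here and R is conditioned on, so the path is blocked at R.
Path 2: B ← R ← P → U → S
  R is a chain here and R is conditioned on, so the path is blocked at R.
Path 3: B → D ← P → R → S
  P is a fork here and P is conditioned on, so the path is blocked at P.
Path 4: B → D ← P → U → S
  P is a fork here and P is conditioned on, so the path is blocked at P.
All paths are blocked; B ⊥ S | {D, P, R, U} holds.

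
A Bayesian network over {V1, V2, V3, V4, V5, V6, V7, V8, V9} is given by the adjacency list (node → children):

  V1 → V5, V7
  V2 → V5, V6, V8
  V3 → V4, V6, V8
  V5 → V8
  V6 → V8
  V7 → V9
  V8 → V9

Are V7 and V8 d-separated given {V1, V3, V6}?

Yes

Enumerating the 5 paths from V7 to V8 and testing each for blocking by {V1, V3, V6}:
  1. V7 → V9 ← V8 — V9:collider[blocks] ⇒ blocked
  2. V7 ← V1 → V5 → V8 — V1:fork[blocks]; V5:chain[open] ⇒ blocked
  3. V7 ← V1 → V5 ← V2 → V6 ← V3 → V8 — V1:fork[blocks]; V5:collider[blocks]; V2:fork[open]; V6:collider[open]; V3:fork[blocks] ⇒ blocked
  4. V7 ← V1 → V5 ← V2 → V6 → V8 — V1:fork[blocks]; V5:collider[blocks]; V2:fork[open]; V6:chain[blocks] ⇒ blocked
  5. V7 ← V1 → V5 ← V2 → V8 — V1:fork[blocks]; V5:collider[blocks]; V2:fork[open] ⇒ blocked
Since every path is blocked, d-separation holds.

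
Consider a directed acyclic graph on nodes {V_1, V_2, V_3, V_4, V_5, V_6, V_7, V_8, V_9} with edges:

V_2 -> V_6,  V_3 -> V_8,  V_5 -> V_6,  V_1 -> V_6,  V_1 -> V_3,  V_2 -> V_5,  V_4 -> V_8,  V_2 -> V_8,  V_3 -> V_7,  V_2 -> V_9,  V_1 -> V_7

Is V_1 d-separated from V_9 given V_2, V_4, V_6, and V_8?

Yes

We examine all 4 paths between V_1 and V_9:
Path 1: V_1 → V_3 → V_8 ← V_2 → V_9
  V_2 is a fork here and V_2 is conditioned on, so the path is blocked at V_2.
Path 2: V_1 → V_7 ← V_3 → V_8 ← V_2 → V_9
  V_7 is a collider here and neither V_7 nor any of its descendants is conditioned on, so the collider stays closed — the path is blocked at V_7.
Path 3: V_1 → V_6 ← V_5 ← V_2 → V_9
  V_2 is a fork here and V_2 is conditioned on, so the path is blocked at V_2.
Path 4: V_1 → V_6 ← V_2 → V_9
  V_2 is a fork here and V_2 is conditioned on, so the path is blocked at V_2.
Every path is blocked, so V_1 and V_9 are d-separated given {V_2, V_4, V_6, V_8}.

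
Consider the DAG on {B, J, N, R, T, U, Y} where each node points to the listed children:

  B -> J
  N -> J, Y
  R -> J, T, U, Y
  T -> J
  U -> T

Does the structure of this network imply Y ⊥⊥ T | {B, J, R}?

No

Enumerating the 6 paths from Y to T and testing each for blocking by {B, J, R}:
  1. Y ← N → J ← R → T — N:fork[open]; J:collider[open]; R:fork[blocks] ⇒ blocked
  2. Y ← N → J ← R → U → T — N:fork[open]; J:collider[open]; R:fork[blocks]; U:chain[open] ⇒ blocked
  3. Y ← N → J ← T — N:fork[open]; J:collider[open] ⇒ active
  4. Y ← R → J ← T — R:fork[blocks]; J:collider[open] ⇒ blocked
  5. Y ← R → T — R:fork[blocks] ⇒ blocked
  6. Y ← R → U → T — R:fork[blocks]; U:chain[open] ⇒ blocked
Since the path Y ← N → J ← T is active, Y and T are not d-separated given {B, J, R}.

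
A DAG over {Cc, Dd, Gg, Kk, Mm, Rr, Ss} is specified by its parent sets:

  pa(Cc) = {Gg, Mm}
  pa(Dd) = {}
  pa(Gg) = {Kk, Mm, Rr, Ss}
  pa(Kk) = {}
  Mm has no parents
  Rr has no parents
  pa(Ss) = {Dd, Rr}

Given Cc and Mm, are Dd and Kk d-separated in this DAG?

No — Dd and Kk are not d-separated given {Cc, Mm}.

There are 2 undirected paths between Dd and Kk; checking each against the conditioning set {Cc, Mm}:
Path 1: Dd → Ss ← Rr → Gg ← Kk
  Ss is a collider and its descendant Cc is conditioned on, which opens it; Rr is a fork and Rr is not conditioned on; Gg is a collider and its descendant Cc is conditioned on, which opens it — no node blocks this path, so it is active.
Path 2: Dd → Ss → Gg ← Kk
  Ss is a chain and Ss is not conditioned on; Gg is a collider and its descendant Cc is conditioned on, which opens it — no node blocks this path, so it is active.
Since the path Dd → Ss ← Rr → Gg ← Kk is active, Dd and Kk are not d-separated given {Cc, Mm}.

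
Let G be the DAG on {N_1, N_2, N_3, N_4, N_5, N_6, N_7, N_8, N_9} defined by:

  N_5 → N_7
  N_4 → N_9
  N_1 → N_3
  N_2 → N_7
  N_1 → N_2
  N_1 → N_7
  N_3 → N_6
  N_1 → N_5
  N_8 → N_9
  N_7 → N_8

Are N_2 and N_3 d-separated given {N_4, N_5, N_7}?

No — N_2 and N_3 are not d-separated given {N_4, N_5, N_7}.

We examine all 3 paths between N_2 and N_3:
  1. N_2 ← N_1 → N_3 — N_1:fork[open] ⇒ active
  2. N_2 → N_7 ← N_1 → N_3 — N_7:collider[open]; N_1:fork[open] ⇒ active
  3. N_2 → N_7 ← N_5 ← N_1 → N_3 — N_7:collider[open]; N_5:chain[blocks]; N_1:fork[open] ⇒ blocked
At least one path is unblocked, so d-separation fails.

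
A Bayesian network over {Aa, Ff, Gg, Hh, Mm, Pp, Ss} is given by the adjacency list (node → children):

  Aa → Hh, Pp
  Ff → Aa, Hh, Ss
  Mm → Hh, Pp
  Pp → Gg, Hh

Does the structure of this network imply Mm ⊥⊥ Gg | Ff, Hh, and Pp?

There are 4 undirected paths between Mm and Gg; checking each against the conditioning set {Ff, Hh, Pp}:
Path 1: Mm → Pp → Gg
  Pp is a chain here and Pp is conditioned on, so the path is blocked at Pp.
Path 2: Mm → Hh ← Aa → Pp → Gg
  Pp is a chain here and Pp is conditioned on, so the path is blocked at Pp.
Path 3: Mm → Hh ← Pp → Gg
  Pp is a fork here and Pp is conditioned on, so the path is blocked at Pp.
Path 4: Mm → Hh ← Ff → Aa → Pp → Gg
  Ff is a fork here and Ff is conditioned on, so the path is blocked at Ff.
All paths are blocked; Mm ⊥ Gg | {Ff, Hh, Pp} holds.

Yes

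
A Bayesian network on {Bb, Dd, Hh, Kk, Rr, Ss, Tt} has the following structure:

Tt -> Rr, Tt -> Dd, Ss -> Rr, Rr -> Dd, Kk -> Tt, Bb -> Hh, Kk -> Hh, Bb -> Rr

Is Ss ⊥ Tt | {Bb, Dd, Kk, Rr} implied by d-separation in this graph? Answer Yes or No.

No

Enumerating the 3 paths from Ss to Tt and testing each for blocking by {Bb, Dd, Kk, Rr}:
Path 1: Ss → Rr ← Bb → Hh ← Kk → Tt
  Bb is a fork here and Bb is conditioned on, so the path is blocked at Bb.
Path 2: Ss → Rr ← Tt
  Rr is a collider and Rr is conditioned on, which opens it — no node blocks this path, so it is active.
Path 3: Ss → Rr → Dd ← Tt
  Rr is a chain here and Rr is conditioned on, so the path is blocked at Rr.
Because an active path exists, Ss and Tt are not d-separated.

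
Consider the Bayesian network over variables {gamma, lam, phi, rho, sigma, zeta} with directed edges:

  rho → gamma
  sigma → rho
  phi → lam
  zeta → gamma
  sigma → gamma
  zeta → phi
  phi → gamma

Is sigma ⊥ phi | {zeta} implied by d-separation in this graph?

Yes

We examine all 4 paths between sigma and phi:
Path 1: sigma → rho → gamma ← zeta → phi
  gamma is a collider here and neither gamma nor any of its descendants is conditioned on, so the collider stays closed — the path is blocked at gamma.
Path 2: sigma → rho → gamma ← phi
  gamma is a collider here and neither gamma nor any of its descendants is conditioned on, so the collider stays closed — the path is blocked at gamma.
Path 3: sigma → gamma ← zeta → phi
  gamma is a collider here and neither gamma nor any of its descendants is conditioned on, so the collider stays closed — the path is blocked at gamma.
Path 4: sigma → gamma ← phi
  gamma is a collider here and neither gamma nor any of its descendants is conditioned on, so the collider stays closed — the path is blocked at gamma.
Every path is blocked, so sigma and phi are d-separated given {zeta}.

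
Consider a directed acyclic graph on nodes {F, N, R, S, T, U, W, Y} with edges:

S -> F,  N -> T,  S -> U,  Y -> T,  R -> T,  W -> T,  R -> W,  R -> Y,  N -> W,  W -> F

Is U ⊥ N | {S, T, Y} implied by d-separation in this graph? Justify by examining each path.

Enumerating the 4 paths from U to N and testing each for blocking by {S, T, Y}:
Path 1: U ← S → F ← W → T ← N
  S is a fork here and S is conditioned on, so the path is blocked at S.
Path 2: U ← S → F ← W ← R → Y → T ← N
  S is a fork here and S is conditioned on, so the path is blocked at S.
Path 3: U ← S → F ← W ← R → T ← N
  S is a fork here and S is conditioned on, so the path is blocked at S.
Path 4: U ← S → F ← W ← N
  S is a fork here and S is conditioned on, so the path is blocked at S.
Since every path is blocked, d-separation holds.

Yes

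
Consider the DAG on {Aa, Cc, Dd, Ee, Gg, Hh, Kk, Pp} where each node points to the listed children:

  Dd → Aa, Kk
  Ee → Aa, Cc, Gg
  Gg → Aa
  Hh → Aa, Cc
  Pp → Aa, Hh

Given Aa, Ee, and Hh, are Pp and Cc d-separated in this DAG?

Yes — Pp and Cc are d-separated given {Aa, Ee, Hh}.

6 paths connect Pp and Cc; each must be blocked for d-separation to hold:
  1. Pp → Hh → Cc — Hh:chain[blocks] ⇒ blocked
  2. Pp → Hh → Aa ← Ee → Cc — Hh:chain[blocks]; Aa:collider[open]; Ee:fork[blocks] ⇒ blocked
  3. Pp → Hh → Aa ← Gg ← Ee → Cc — Hh:chain[blocks]; Aa:collider[open]; Gg:chain[open]; Ee:fork[blocks] ⇒ blocked
  4. Pp → Aa ← Hh → Cc — Aa:collider[open]; Hh:fork[blocks] ⇒ blocked
  5. Pp → Aa ← Ee → Cc — Aa:collider[open]; Ee:fork[blocks] ⇒ blocked
  6. Pp → Aa ← Gg ← Ee → Cc — Aa:collider[open]; Gg:chain[open]; Ee:fork[blocks] ⇒ blocked
Since every path is blocked, d-separation holds.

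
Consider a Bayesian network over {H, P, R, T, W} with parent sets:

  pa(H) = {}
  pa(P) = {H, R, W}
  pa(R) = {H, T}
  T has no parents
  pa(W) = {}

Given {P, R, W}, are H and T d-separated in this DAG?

Enumerating the 2 paths from H to T and testing each for blocking by {P, R, W}:
  1. H → R ← T — R:collider[open] ⇒ active
  2. H → P ← R ← T — P:collider[open]; R:chain[blocks] ⇒ blocked
Because an active path exists, H and T are not d-separated.

No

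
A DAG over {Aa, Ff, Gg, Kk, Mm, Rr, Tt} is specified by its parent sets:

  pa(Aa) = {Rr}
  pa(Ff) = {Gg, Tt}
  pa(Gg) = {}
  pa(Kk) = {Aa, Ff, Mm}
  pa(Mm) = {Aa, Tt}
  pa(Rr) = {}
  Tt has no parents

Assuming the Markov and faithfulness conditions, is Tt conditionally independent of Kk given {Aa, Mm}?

There are 3 undirected paths between Tt and Kk; checking each against the conditioning set {Aa, Mm}:
Path 1: Tt → Mm ← Aa → Kk
  Aa is a fork here and Aa is conditioned on, so the path is blocked at Aa.
Path 2: Tt → Mm → Kk
  Mm is a chain here and Mm is conditioned on, so the path is blocked at Mm.
Path 3: Tt → Ff → Kk
  Ff is a chain and Ff is not conditioned on — no node blocks this path, so it is active.
At least one path is unblocked, so d-separation fails.

No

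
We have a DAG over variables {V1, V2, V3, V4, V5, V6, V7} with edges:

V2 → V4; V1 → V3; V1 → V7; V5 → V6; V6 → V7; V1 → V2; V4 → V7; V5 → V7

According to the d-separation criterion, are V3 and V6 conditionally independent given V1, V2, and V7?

Yes

We examine all 4 paths between V3 and V6:
Path 1: V3 ← V1 → V2 → V4 → V7 ← V5 → V6
  V1 is a fork here and V1 is conditioned on, so the path is blocked at V1.
Path 2: V3 ← V1 → V2 → V4 → V7 ← V6
  V1 is a fork here and V1 is conditioned on, so the path is blocked at V1.
Path 3: V3 ← V1 → V7 ← V5 → V6
  V1 is a fork here and V1 is conditioned on, so the path is blocked at V1.
Path 4: V3 ← V1 → V7 ← V6
  V1 is a fork here and V1 is conditioned on, so the path is blocked at V1.
Every path is blocked, so V3 and V6 are d-separated given {V1, V2, V7}.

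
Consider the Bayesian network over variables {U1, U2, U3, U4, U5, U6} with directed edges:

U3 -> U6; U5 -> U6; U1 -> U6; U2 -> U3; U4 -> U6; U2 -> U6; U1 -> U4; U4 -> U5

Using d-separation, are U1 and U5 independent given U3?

4 paths connect U1 and U5; each must be blocked for d-separation to hold:
  1. U1 → U4 → U5 — U4:chain[open] ⇒ active
  2. U1 → U4 → U6 ← U5 — U4:chain[open]; U6:collider[blocks] ⇒ blocked
  3. U1 → U6 ← U5 — U6:collider[blocks] ⇒ blocked
  4. U1 → U6 ← U4 → U5 — U6:collider[blocks]; U4:fork[open] ⇒ blocked
At least one path is unblocked, so d-separation fails.

No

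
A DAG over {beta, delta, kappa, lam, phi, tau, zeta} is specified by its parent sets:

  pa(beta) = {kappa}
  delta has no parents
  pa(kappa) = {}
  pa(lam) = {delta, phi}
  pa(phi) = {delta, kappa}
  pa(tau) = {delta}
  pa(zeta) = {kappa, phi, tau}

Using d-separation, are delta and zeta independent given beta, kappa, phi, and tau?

Yes

There are 5 undirected paths between delta and zeta; checking each against the conditioning set {beta, kappa, phi, tau}:
Path 1: delta → phi ← kappa → zeta
  kappa is a fork here and kappa is conditioned on, so the path is blocked at kappa.
Path 2: delta → phi → zeta
  phi is a chain here and phi is conditioned on, so the path is blocked at phi.
Path 3: delta → lam ← phi ← kappa → zeta
  lam is a collider here and neither lam nor any of its descendants is conditioned on, so the collider stays closed — the path is blocked at lam.
Path 4: delta → lam ← phi → zeta
  lam is a collider here and neither lam nor any of its descendants is conditioned on, so the collider stays closed — the path is blocked at lam.
Path 5: delta → tau → zeta
  tau is a chain here and tau is conditioned on, so the path is blocked at tau.
Since every path is blocked, d-separation holds.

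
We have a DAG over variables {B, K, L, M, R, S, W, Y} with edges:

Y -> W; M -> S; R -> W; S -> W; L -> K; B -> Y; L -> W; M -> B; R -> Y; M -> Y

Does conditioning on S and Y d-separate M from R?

No — M and R are not d-separated given {S, Y}.

6 paths connect M and R; each must be blocked for d-separation to hold:
Path 1: M → B → Y → W ← R
  Y is a chain here and Y is conditioned on, so the path is blocked at Y.
Path 2: M → B → Y ← R
  B is a chain and B is not conditioned on; Y is a collider and Y is conditioned on, which opens it — no node blocks this path, so it is active.
Path 3: M → S → W ← R
  S is a chain here and S is conditioned on, so the path is blocked at S.
Path 4: M → S → W ← Y ← R
  S is a chain here and S is conditioned on, so the path is blocked at S.
Path 5: M → Y → W ← R
  Y is a chain here and Y is conditioned on, so the path is blocked at Y.
Path 6: M → Y ← R
  Y is a collider and Y is conditioned on, which opens it — no node blocks this path, so it is active.
At least one path is unblocked, so d-separation fails.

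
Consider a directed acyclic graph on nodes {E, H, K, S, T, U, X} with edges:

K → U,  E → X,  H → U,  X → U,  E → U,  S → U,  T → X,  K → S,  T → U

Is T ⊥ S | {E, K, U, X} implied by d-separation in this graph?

No

Enumerating the 6 paths from T to S and testing each for blocking by {E, K, U, X}:
Path 1: T → X ← E → U ← S
  E is a fork here and E is conditioned on, so the path is blocked at E.
Path 2: T → X ← E → U ← K → S
  E is a fork here and E is conditioned on, so the path is blocked at E.
Path 3: T → X → U ← S
  X is a chain here and X is conditioned on, so the path is blocked at X.
Path 4: T → X → U ← K → S
  X is a chain here and X is conditioned on, so the path is blocked at X.
Path 5: T → U ← S
  U is a collider and U is conditioned on, which opens it — no node blocks this path, so it is active.
Path 6: T → U ← K → S
  K is a fork here and K is conditioned on, so the path is blocked at K.
Since the path T → U ← S is active, T and S are not d-separated given {E, K, U, X}.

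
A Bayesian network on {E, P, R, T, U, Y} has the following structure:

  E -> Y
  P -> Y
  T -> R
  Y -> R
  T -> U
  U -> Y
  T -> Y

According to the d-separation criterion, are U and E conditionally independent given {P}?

Enumerating the 3 paths from U to E and testing each for blocking by {P}:
Path 1: U → Y ← E
  Y is a collider here and neither Y nor any of its descendants is conditioned on, so the collider stays closed — the path is blocked at Y.
Path 2: U ← T → R ← Y ← E
  R is a collider here and neither R nor any of its descendants is conditioned on, so the collider stays closed — the path is blocked at R.
Path 3: U ← T → Y ← E
  Y is a collider here and neither Y nor any of its descendants is conditioned on, so the collider stays closed — the path is blocked at Y.
Every path is blocked, so U and E are d-separated given {P}.

Yes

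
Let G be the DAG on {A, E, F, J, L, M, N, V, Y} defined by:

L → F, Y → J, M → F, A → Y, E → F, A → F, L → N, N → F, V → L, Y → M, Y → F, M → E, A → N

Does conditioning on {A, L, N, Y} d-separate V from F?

There are 6 undirected paths between V and F; checking each against the conditioning set {A, L, N, Y}:
Path 1: V → L → N ← A → F
  L is a chain here and L is conditioned on, so the path is blocked at L.
Path 2: V → L → N ← A → Y → F
  L is a chain here and L is conditioned on, so the path is blocked at L.
Path 3: V → L → N ← A → Y → M → E → F
  L is a chain here and L is conditioned on, so the path is blocked at L.
Path 4: V → L → N ← A → Y → M → F
  L is a chain here and L is conditioned on, so the path is blocked at L.
Path 5: V → L → N → F
  L is a chain here and L is conditioned on, so the path is blocked at L.
Path 6: V → L → F
  L is a chain here and L is conditioned on, so the path is blocked at L.
All paths are blocked; V ⊥ F | {A, L, N, Y} holds.

Yes — V and F are d-separated given {A, L, N, Y}.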